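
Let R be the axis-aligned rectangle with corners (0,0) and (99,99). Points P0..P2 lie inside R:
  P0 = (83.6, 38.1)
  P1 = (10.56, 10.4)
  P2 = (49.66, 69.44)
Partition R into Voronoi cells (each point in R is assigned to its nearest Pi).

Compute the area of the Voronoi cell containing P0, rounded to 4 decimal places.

Area of P0's cell: 3050.0136

1. box [0,99]×[0,99]: [(0, 0) (99, 0) (99, 99) (0, 99)]
2. ⊥bis P0·P1 via (47.08,24.25): [(56.2767, 0) (99, 0) (99, 99) (18.7315, 99)]  |A|=6088.0958
3. ⊥bis P0·P2 via (66.63,53.77): [(44.8358, 30.1677) (56.2767, 0) (99, 0) (99, 88.8254)]  |A|=3050.0136
4. canonical 4-gon: [(44.8358, 30.1677) (56.2767, 0) (99, 0) (99, 88.8254)]
5. shoelace: 3050.0136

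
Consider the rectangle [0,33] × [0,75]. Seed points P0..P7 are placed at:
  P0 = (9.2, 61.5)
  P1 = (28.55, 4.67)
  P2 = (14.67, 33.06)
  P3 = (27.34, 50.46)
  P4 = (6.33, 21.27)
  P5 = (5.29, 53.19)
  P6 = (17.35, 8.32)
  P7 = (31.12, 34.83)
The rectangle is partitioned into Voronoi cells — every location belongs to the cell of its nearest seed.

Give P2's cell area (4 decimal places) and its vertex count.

Area of P2's cell: 364.5209 (6 vertices)

1. box [0,33]×[0,75]: [(0, 0) (33, 0) (33, 75) (0, 75)]
2. ⊥bis P2·P0 via (11.935,47.28): [(0, 44.9845) (0, 0) (33, 0) (33, 51.3315)]  |A|=1589.2143
3. ⊥bis P2·P1 via (21.61,18.865): [(0, 44.9845) (0, 8.2998) (33, 24.4336) (33, 51.3315)]  |A|=1049.1132
4. ⊥bis P2·P3 via (21.005,41.76): [(13.1131, 47.5066) (0, 44.9845) (0, 8.2998) (33, 24.4336) (33, 33.0257)]  |A|=867.0901
5. ⊥bis P2·P4 via (10.5,27.165): [(13.1131, 47.5066) (0, 44.9845) (0, 34.5925) (21.9787, 19.0452) (33, 24.4336) (33, 33.0257)]  |A|=578.1509
6. ⊥bis P2·P5 via (9.98,43.125): [(15.5598, 45.725) (0, 38.4746) (0, 34.5925) (21.9787, 19.0452) (33, 24.4336) (33, 33.0257)]  |A|=512.7384
7. ⊥bis P2·P6 via (16.01,20.69): [(15.5598, 45.725) (0, 38.4746) (0, 34.5925) (19.1696, 21.0323) (27.9993, 21.9888) (33, 24.4336) (33, 33.0257)]  |A|=502.6226
8. ⊥bis P2·P7 via (22.895,33.945): [(22.1433, 40.9311) (15.5598, 45.725) (0, 38.4746) (0, 34.5925) (19.1696, 21.0323) (24.2255, 21.58)]  |A|=364.5209
9. canonical 6-gon: [(22.1433, 40.9311) (15.5598, 45.725) (0, 38.4746) (0, 34.5925) (19.1696, 21.0323) (24.2255, 21.58)]
10. shoelace: 364.5209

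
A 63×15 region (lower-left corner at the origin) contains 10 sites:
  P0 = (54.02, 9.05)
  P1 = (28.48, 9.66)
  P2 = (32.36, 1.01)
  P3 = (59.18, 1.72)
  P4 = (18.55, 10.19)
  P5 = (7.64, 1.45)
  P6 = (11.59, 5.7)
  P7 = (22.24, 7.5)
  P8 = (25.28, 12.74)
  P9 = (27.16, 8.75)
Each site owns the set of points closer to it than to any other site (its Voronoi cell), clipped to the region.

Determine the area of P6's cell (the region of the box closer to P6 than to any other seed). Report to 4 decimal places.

1. box [0,63]×[0,15]: [(0, 0) (63, 0) (63, 15) (0, 15)]
2. ⊥bis P6·P0 via (32.805,7.375): [(0, 0) (33.3873, 0) (32.203, 15) (0, 15)]  |A|=491.927
3. ⊥bis P6·P1 via (20.035,7.68): [(0, 0) (21.8356, 0) (18.3188, 15) (0, 15)]  |A|=301.158
4. ⊥bis P6·P2 via (21.975,3.355): [(0, 0) (21.2174, 0) (21.5207, 1.3432) (18.3188, 15) (0, 15)]  |A|=300.7428
5. ⊥bis P6·P3 via (35.385,3.71): [(0, 0) (21.2174, 0) (21.5207, 1.3432) (18.3188, 15) (0, 15)]  |A|=300.7428
6. ⊥bis P6·P4 via (15.07,7.945): [(0, 0) (20.1954, 0) (10.5187, 15) (0, 15)]  |A|=230.3561
7. ⊥bis P6·P5 via (9.615,3.575): [(0, 12.5113) (13.4615, 0) (20.1954, 0) (10.5187, 15) (0, 15)]  |A|=146.1456
8. ⊥bis P6·P7 via (16.915,6.6): [(0, 12.5113) (13.4615, 0) (18.0305, 0) (17.2619, 4.5472) (10.5187, 15) (0, 15)]  |A|=141.2234
9. ⊥bis P6·P8 via (18.435,9.22): [(0, 12.5113) (13.4615, 0) (18.0305, 0) (17.2619, 4.5472) (10.5187, 15) (0, 15)]  |A|=141.2234
10. ⊥bis P6·P9 via (19.375,7.225): [(0, 12.5113) (13.4615, 0) (18.0305, 0) (17.2619, 4.5472) (10.5187, 15) (0, 15)]  |A|=141.2234
11. canonical 6-gon: [(0, 12.5113) (13.4615, 0) (18.0305, 0) (17.2619, 4.5472) (10.5187, 15) (0, 15)]
12. shoelace: 141.2234

Area of P6's cell: 141.2234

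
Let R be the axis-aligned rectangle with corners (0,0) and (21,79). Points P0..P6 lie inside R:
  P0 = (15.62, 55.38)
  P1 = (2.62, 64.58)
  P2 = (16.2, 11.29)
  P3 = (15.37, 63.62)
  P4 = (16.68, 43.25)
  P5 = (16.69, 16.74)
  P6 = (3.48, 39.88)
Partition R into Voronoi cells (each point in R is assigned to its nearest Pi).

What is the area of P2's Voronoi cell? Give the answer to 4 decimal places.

Area of P2's cell: 305.5396

1. box [0,21]×[0,79]: [(0, 0) (21, 0) (21, 79) (0, 79)]
2. ⊥bis P2·P0 via (15.91,33.335): [(0, 33.1257) (0, 0) (21, 0) (21, 33.402)]  |A|=698.5405
3. ⊥bis P2·P1 via (9.41,37.935): [(0, 33.1257) (0, 0) (21, 0) (21, 33.402)]  |A|=698.5405
4. ⊥bis P2·P3 via (15.785,37.455): [(0, 33.1257) (0, 0) (21, 0) (21, 33.402)]  |A|=698.5405
5. ⊥bis P2·P4 via (16.44,27.27): [(0, 27.5169) (0, 0) (21, 0) (21, 27.2015)]  |A|=574.5434
6. ⊥bis P2·P5 via (16.445,14.015): [(0, 15.4935) (0, 0) (21, 0) (21, 13.6055)]  |A|=305.5396
7. ⊥bis P2·P6 via (9.84,25.585): [(0, 15.4935) (0, 0) (21, 0) (21, 13.6055)]  |A|=305.5396
8. canonical 4-gon: [(0, 15.4935) (0, 0) (21, 0) (21, 13.6055)]
9. shoelace: 305.5396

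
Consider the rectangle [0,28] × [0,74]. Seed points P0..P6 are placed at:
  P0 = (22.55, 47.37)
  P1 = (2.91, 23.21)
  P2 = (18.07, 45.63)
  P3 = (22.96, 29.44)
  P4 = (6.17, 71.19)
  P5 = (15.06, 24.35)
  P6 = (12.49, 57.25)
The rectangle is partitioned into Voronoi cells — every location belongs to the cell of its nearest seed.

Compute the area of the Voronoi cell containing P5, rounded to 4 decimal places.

1. box [0,28]×[0,74]: [(0, 0) (28, 0) (28, 74) (0, 74)]
2. ⊥bis P5·P0 via (18.805,35.86): [(0, 41.9786) (0, 0) (28, 0) (28, 32.8682)]  |A|=1047.8552
3. ⊥bis P5·P1 via (8.985,23.78): [(7.5066, 39.5361) (11.2162, 0) (28, 0) (28, 32.8682)]  |A|=668.5732
4. ⊥bis P5·P2 via (16.565,34.99): [(25.258, 33.7604) (7.8171, 36.2274) (11.2162, 0) (28, 0) (28, 32.8682)]  |A|=640.1023
5. ⊥bis P5·P3 via (19.01,26.895): [(13.5165, 35.4212) (7.8171, 36.2274) (11.2162, 0) (28, 0) (28, 12.942)]  |A|=492.8408
6. ⊥bis P5·P4 via (10.615,47.77): [(13.5165, 35.4212) (7.8171, 36.2274) (11.2162, 0) (28, 0) (28, 12.942)]  |A|=492.8408
7. ⊥bis P5·P6 via (13.775,40.8): [(13.5165, 35.4212) (7.8171, 36.2274) (11.2162, 0) (28, 0) (28, 12.942)]  |A|=492.8408
8. canonical 5-gon: [(13.5165, 35.4212) (7.8171, 36.2274) (11.2162, 0) (28, 0) (28, 12.942)]
9. shoelace: 492.8408

Area of P5's cell: 492.8408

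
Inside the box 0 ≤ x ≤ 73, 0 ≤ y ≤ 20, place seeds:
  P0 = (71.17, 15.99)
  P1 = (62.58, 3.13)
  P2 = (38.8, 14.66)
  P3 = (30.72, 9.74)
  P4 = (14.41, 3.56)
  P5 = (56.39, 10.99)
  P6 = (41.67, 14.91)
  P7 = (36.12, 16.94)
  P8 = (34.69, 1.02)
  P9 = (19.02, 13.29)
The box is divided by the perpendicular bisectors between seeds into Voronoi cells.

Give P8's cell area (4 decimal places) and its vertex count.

1. box [0,73]×[0,20]: [(0, 0) (73, 0) (73, 20) (0, 20)]
2. ⊥bis P8·P0 via (52.93,8.505): [(0, 0) (56.4201, 0) (48.2129, 20) (0, 20)]  |A|=1046.3302
3. ⊥bis P8·P1 via (48.635,2.075): [(0, 0) (48.792, 0) (47.2789, 20) (0, 20)]  |A|=960.7088
4. ⊥bis P8·P2 via (36.745,7.84): [(0, 18.912) (0, 0) (48.792, 0) (48.466, 4.3082)]  |A|=563.398
5. ⊥bis P8·P3 via (32.705,5.38): [(37.5654, 7.5928) (20.888, 0) (48.792, 0) (48.466, 4.3082)]  |A|=128.8808
6. ⊥bis P8·P4 via (24.55,2.29): [(37.5654, 7.5928) (24.4673, 1.6296) (24.2632, 0) (48.792, 0) (48.466, 4.3082)]  |A|=126.1308
7. ⊥bis P8·P5 via (45.54,6.005): [(45.9747, 5.0589) (37.5654, 7.5928) (24.4673, 1.6296) (24.2632, 0) (48.299, 0)]  |A|=119.6394
8. ⊥bis P8·P6 via (38.18,7.965): [(46.5786, 3.7446) (40.9503, 6.5728) (37.5654, 7.5928) (24.4673, 1.6296) (24.2632, 0) (48.299, 0)]  |A|=116.7946
9. ⊥bis P8·P7 via (35.405,8.98): [(46.5786, 3.7446) (40.9503, 6.5728) (37.5654, 7.5928) (24.4673, 1.6296) (24.2632, 0) (48.299, 0)]  |A|=116.7946
10. ⊥bis P8·P9 via (26.855,7.155): [(46.5786, 3.7446) (40.9503, 6.5728) (37.5654, 7.5928) (24.4673, 1.6296) (24.2632, 0) (48.299, 0)]  |A|=116.7946
11. canonical 6-gon: [(46.5786, 3.7446) (40.9503, 6.5728) (37.5654, 7.5928) (24.4673, 1.6296) (24.2632, 0) (48.299, 0)]
12. shoelace: 116.7946

Area of P8's cell: 116.7946 (6 vertices)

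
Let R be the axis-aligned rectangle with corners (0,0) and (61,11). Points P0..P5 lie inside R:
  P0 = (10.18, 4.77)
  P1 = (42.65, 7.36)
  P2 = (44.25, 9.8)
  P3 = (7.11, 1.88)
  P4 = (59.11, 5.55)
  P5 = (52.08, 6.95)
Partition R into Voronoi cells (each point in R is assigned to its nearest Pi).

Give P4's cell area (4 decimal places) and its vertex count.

Area of P4's cell: 61.0980 (4 vertices)

1. box [0,61]×[0,11]: [(0, 0) (61, 0) (61, 11) (0, 11)]
2. ⊥bis P4·P0 via (34.645,5.16): [(34.7273, 0) (61, 0) (61, 11) (34.5519, 11)]  |A|=289.9646
3. ⊥bis P4·P1 via (50.88,6.455): [(50.1702, 0) (61, 0) (61, 11) (51.3798, 11)]  |A|=112.4752
4. ⊥bis P4·P2 via (51.68,7.675): [(50.5982, 3.8926) (50.1702, 0) (61, 0) (61, 11) (52.631, 11)]  |A|=108.0289
5. ⊥bis P4·P3 via (33.11,3.715): [(50.5982, 3.8926) (50.1702, 0) (61, 0) (61, 11) (52.631, 11)]  |A|=108.0289
6. ⊥bis P4·P5 via (55.595,6.25): [(54.3503, 0) (61, 0) (61, 11) (56.5409, 11)]  |A|=61.098
7. canonical 4-gon: [(54.3503, 0) (61, 0) (61, 11) (56.5409, 11)]
8. shoelace: 61.098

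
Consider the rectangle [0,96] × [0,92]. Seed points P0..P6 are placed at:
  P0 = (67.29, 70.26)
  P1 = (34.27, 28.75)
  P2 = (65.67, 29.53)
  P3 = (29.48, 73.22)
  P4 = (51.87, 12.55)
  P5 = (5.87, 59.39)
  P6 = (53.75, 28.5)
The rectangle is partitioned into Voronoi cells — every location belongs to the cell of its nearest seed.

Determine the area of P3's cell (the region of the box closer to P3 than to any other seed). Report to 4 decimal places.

Area of P3's cell: 1371.2658

1. box [0,96]×[0,92]: [(0, 0) (96, 0) (96, 92) (0, 92)]
2. ⊥bis P3·P0 via (48.385,71.74): [(0, 0) (42.7688, 0) (49.9711, 92) (0, 92)]  |A|=4266.0321
3. ⊥bis P3·P1 via (31.875,50.985): [(0, 47.5516) (46.8868, 52.602) (49.9711, 92) (0, 92)]  |A|=2026.4008
4. ⊥bis P3·P2 via (47.575,51.375): [(0, 47.5516) (46.8868, 52.602) (49.9711, 92) (0, 92)]  |A|=2026.4008
5. ⊥bis P3·P4 via (40.675,42.885): [(0, 47.5516) (46.8868, 52.602) (49.9711, 92) (0, 92)]  |A|=2026.4008
6. ⊥bis P3·P5 via (17.675,66.305): [(26.9591, 50.4555) (46.8868, 52.602) (49.9711, 92) (2.6237, 92)]  |A|=1372.7564
7. ⊥bis P3·P6 via (41.615,50.86): [(26.9591, 50.4555) (44.3142, 52.3249) (46.9783, 53.7707) (49.9711, 92) (2.6237, 92)]  |A|=1371.2658
8. canonical 5-gon: [(26.9591, 50.4555) (44.3142, 52.3249) (46.9783, 53.7707) (49.9711, 92) (2.6237, 92)]
9. shoelace: 1371.2658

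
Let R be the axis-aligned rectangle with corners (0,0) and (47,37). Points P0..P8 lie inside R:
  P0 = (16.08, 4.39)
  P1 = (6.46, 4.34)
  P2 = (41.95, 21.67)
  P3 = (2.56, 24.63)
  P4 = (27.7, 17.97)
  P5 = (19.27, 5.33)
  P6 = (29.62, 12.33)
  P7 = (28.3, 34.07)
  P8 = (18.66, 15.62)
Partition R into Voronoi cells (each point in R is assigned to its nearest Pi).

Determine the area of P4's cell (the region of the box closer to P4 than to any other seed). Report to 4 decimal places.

1. box [0,47]×[0,37]: [(0, 0) (47, 0) (47, 37) (0, 37)]
2. ⊥bis P4·P0 via (21.89,11.18): [(0, 29.9106) (34.9558, 0) (47, 0) (47, 37) (0, 37)]  |A|=1216.2255
3. ⊥bis P4·P1 via (17.08,11.155): [(11.187, 20.3383) (34.9558, 0) (47, 0) (47, 37) (0.4949, 37)]  |A|=1172.4481
4. ⊥bis P4·P2 via (34.825,19.82): [(11.187, 20.3383) (34.9558, 0) (39.9712, 0) (30.3642, 37) (0.4949, 37)]  |A|=734.6543
5. ⊥bis P4·P3 via (15.13,21.3): [(14.1937, 17.7655) (34.9558, 0) (39.9712, 0) (30.3642, 37) (19.2892, 37)]  |A|=542.6109
6. ⊥bis P4·P5 via (23.485,11.65): [(14.2119, 17.8345) (39.7656, 0.792) (30.3642, 37) (19.2892, 37)]  |A|=488.642
7. ⊥bis P4·P6 via (28.66,15.15): [(14.2119, 17.8345) (21.7594, 12.8009) (35.4384, 17.4575) (30.3642, 37) (19.2892, 37)]  |A|=364.5825
8. ⊥bis P4·P7 via (28,26.02): [(16.494, 26.4488) (14.2119, 17.8345) (21.7594, 12.8009) (35.4384, 17.4575) (33.2661, 25.8237)]  |A|=213.3371
9. ⊥bis P4·P8 via (23.18,16.795): [(20.7113, 26.2916) (24.0184, 13.5699) (35.4384, 17.4575) (33.2661, 25.8237)]  |A|=131.0797
10. canonical 4-gon: [(20.7113, 26.2916) (24.0184, 13.5699) (35.4384, 17.4575) (33.2661, 25.8237)]
11. shoelace: 131.0797

Area of P4's cell: 131.0797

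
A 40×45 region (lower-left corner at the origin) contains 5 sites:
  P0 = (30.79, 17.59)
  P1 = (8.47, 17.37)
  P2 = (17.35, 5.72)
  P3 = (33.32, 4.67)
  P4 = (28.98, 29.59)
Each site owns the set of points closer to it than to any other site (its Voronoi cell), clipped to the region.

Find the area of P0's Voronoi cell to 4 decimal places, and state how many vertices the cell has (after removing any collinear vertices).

Area of P0's cell: 238.6229 (5 vertices)

1. box [0,40]×[0,45]: [(0, 0) (40, 0) (40, 45) (0, 45)]
2. ⊥bis P0·P1 via (19.63,17.48): [(19.8023, 0) (40, 0) (40, 45) (19.3587, 45)]  |A|=918.8766
3. ⊥bis P0·P2 via (24.07,11.655): [(19.638, 16.6733) (34.3635, 0) (40, 0) (40, 45) (19.3587, 45)]  |A|=797.4851
4. ⊥bis P0·P3 via (32.055,11.13): [(19.638, 16.6733) (25.6427, 9.8743) (40, 12.6858) (40, 45) (19.3587, 45)]  |A|=678.5897
5. ⊥bis P0·P4 via (29.885,23.59): [(19.5851, 22.0364) (19.638, 16.6733) (25.6427, 9.8743) (40, 12.6858) (40, 25.1157)]  |A|=238.6229
6. canonical 5-gon: [(19.5851, 22.0364) (19.638, 16.6733) (25.6427, 9.8743) (40, 12.6858) (40, 25.1157)]
7. shoelace: 238.6229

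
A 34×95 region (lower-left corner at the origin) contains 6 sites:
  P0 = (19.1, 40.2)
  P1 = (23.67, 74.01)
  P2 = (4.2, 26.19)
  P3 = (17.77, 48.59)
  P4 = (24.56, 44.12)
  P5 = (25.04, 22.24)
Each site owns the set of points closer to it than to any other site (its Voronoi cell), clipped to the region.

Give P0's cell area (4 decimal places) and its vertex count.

Area of P0's cell: 213.4777 (4 vertices)

1. box [0,34]×[0,95]: [(0, 0) (34, 0) (34, 95) (0, 95)]
2. ⊥bis P0·P1 via (21.385,57.105): [(0, 59.9955) (0, 0) (34, 0) (34, 55.3999)]  |A|=1961.7221
3. ⊥bis P0·P2 via (11.65,33.195): [(0, 59.9955) (0, 45.5851) (34, 9.4252) (34, 55.3999)]  |A|=1026.5475
4. ⊥bis P0·P3 via (18.435,44.395): [(3.3652, 42.0061) (34, 9.4252) (34, 46.8624)]  |A|=573.4407
5. ⊥bis P0·P4 via (21.83,42.16): [(20.0424, 44.6498) (3.3652, 42.0061) (34, 9.4252) (34, 25.2089)]  |A|=422.3259
6. ⊥bis P0·P5 via (22.07,31.22): [(28.2233, 33.2551) (20.0424, 44.6498) (3.3652, 42.0061) (15.5383, 29.0597)]  |A|=213.4777
7. canonical 4-gon: [(28.2233, 33.2551) (20.0424, 44.6498) (3.3652, 42.0061) (15.5383, 29.0597)]
8. shoelace: 213.4777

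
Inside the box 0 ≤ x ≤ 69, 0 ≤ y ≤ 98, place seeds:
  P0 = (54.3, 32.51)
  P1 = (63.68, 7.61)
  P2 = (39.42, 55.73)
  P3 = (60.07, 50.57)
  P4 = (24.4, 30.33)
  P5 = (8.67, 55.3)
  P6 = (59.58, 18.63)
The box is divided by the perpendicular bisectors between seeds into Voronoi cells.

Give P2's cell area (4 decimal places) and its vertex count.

1. box [0,69]×[0,98]: [(0, 0) (69, 0) (69, 98) (0, 98)]
2. ⊥bis P2·P0 via (46.86,44.12): [(0, 14.0909) (69, 58.3079) (69, 98) (0, 98)]  |A|=4264.2428
3. ⊥bis P2·P1 via (51.55,31.67): [(0, 14.0909) (69, 58.3079) (69, 98) (0, 98)]  |A|=4264.2428
4. ⊥bis P2·P3 via (49.745,53.15): [(0, 14.0909) (47.6084, 44.5996) (60.9521, 98) (0, 98)]  |A|=3624.8237
5. ⊥bis P2·P4 via (31.91,43.03): [(0, 61.8996) (38.8006, 38.9553) (47.6084, 44.5996) (60.9521, 98) (0, 98)]  |A|=2697.3193
6. ⊥bis P2·P5 via (24.045,55.515): [(24.1555, 47.6156) (38.8006, 38.9553) (47.6084, 44.5996) (60.9521, 98) (23.4509, 98)]  |A|=1670.5282
7. ⊥bis P2·P6 via (49.5,37.18): [(24.1555, 47.6156) (38.8006, 38.9553) (47.6084, 44.5996) (60.9521, 98) (23.4509, 98)]  |A|=1670.5282
8. canonical 5-gon: [(24.1555, 47.6156) (38.8006, 38.9553) (47.6084, 44.5996) (60.9521, 98) (23.4509, 98)]
9. shoelace: 1670.5282

Area of P2's cell: 1670.5282 (5 vertices)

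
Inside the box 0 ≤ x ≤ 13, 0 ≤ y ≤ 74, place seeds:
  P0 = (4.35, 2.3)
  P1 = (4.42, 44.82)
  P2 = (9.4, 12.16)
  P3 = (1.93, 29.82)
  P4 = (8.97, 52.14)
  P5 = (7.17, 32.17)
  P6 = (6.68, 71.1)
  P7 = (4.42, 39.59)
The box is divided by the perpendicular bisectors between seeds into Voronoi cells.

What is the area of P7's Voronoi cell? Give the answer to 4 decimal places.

Area of P7's cell: 76.2900

1. box [0,13]×[0,74]: [(0, 0) (13, 0) (13, 74) (0, 74)]
2. ⊥bis P7·P0 via (4.385,20.945): [(0, 20.9532) (13, 20.9288) (13, 74) (0, 74)]  |A|=689.7666
3. ⊥bis P7·P1 via (4.42,42.205): [(0, 42.205) (0, 20.9532) (13, 20.9288) (13, 42.205)]  |A|=276.4316
4. ⊥bis P7·P2 via (6.91,25.875): [(0, 42.205) (0, 24.6205) (13, 26.9807) (13, 42.205)]  |A|=213.2577
5. ⊥bis P7·P3 via (3.175,34.705): [(0, 42.205) (0, 35.5142) (13, 32.201) (13, 42.205)]  |A|=108.5164
6. ⊥bis P7·P4 via (6.695,45.865): [(0, 42.205) (0, 35.5142) (13, 32.201) (13, 42.205)]  |A|=108.5164
7. ⊥bis P7·P5 via (5.795,35.88): [(0, 42.205) (0, 35.5142) (2.8489, 34.7881) (13, 38.5503) (13, 42.205)]  |A|=76.29
8. ⊥bis P7·P6 via (5.55,55.345): [(0, 42.205) (0, 35.5142) (2.8489, 34.7881) (13, 38.5503) (13, 42.205)]  |A|=76.29
9. canonical 5-gon: [(0, 42.205) (0, 35.5142) (2.8489, 34.7881) (13, 38.5503) (13, 42.205)]
10. shoelace: 76.29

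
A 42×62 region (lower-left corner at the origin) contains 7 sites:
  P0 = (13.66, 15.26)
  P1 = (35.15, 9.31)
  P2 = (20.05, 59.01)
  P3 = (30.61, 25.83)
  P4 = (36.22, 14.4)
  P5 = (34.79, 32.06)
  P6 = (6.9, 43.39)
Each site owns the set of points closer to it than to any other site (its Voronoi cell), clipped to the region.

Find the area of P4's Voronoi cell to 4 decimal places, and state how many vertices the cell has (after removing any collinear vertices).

1. box [0,42]×[0,62]: [(0, 0) (42, 0) (42, 62) (0, 62)]
2. ⊥bis P4·P0 via (24.94,14.83): [(24.3747, 0) (42, 0) (42, 62) (26.7381, 62)]  |A|=1019.5026
3. ⊥bis P4·P1 via (35.685,11.855): [(24.9129, 14.1195) (42, 10.5275) (42, 62) (26.7381, 62)]  |A|=805.1305
4. ⊥bis P4·P2 via (28.135,36.705): [(25.7408, 35.8372) (24.9129, 14.1195) (42, 10.5275) (42, 41.7307)]  |A|=440.7027
5. ⊥bis P4·P3 via (33.415,20.115): [(24.9837, 15.9768) (24.9129, 14.1195) (42, 10.5275) (42, 24.3286)]  |A|=133.4176
6. ⊥bis P4·P5 via (35.505,23.23): [(40.6026, 23.6428) (24.9837, 15.9768) (24.9129, 14.1195) (42, 10.5275) (42, 23.7559)]  |A|=133.0175
7. ⊥bis P4·P6 via (21.56,28.895): [(40.6026, 23.6428) (24.9837, 15.9768) (24.9129, 14.1195) (42, 10.5275) (42, 23.7559)]  |A|=133.0175
8. canonical 5-gon: [(40.6026, 23.6428) (24.9837, 15.9768) (24.9129, 14.1195) (42, 10.5275) (42, 23.7559)]
9. shoelace: 133.0175

Area of P4's cell: 133.0175 (5 vertices)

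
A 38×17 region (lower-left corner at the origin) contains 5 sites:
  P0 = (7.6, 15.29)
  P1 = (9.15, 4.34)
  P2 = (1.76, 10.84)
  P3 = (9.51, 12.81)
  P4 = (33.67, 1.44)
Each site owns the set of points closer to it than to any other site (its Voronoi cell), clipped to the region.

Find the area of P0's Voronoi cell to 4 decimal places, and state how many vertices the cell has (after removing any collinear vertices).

Area of P0's cell: 27.8029 (3 vertices)

1. box [0,38]×[0,17]: [(0, 0) (38, 0) (38, 17) (0, 17)]
2. ⊥bis P0·P1 via (8.375,9.815): [(0, 8.6295) (38, 14.0085) (38, 17) (0, 17)]  |A|=215.8782
3. ⊥bis P0·P2 via (4.68,13.065): [(7.2751, 9.6593) (38, 14.0085) (38, 17) (1.6816, 17)]  |A|=179.2581
4. ⊥bis P0·P3 via (8.555,14.05): [(5.6401, 11.805) (12.3854, 17) (1.6816, 17)]  |A|=27.8029
5. ⊥bis P0·P4 via (20.635,8.365): [(5.6401, 11.805) (12.3854, 17) (1.6816, 17)]  |A|=27.8029
6. canonical 3-gon: [(5.6401, 11.805) (12.3854, 17) (1.6816, 17)]
7. shoelace: 27.8029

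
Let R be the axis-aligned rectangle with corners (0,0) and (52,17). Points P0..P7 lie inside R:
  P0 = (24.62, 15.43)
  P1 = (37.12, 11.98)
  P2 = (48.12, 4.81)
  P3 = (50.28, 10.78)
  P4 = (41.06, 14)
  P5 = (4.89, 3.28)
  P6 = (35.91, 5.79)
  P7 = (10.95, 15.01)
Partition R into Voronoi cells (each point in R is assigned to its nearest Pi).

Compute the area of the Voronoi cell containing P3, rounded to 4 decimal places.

1. box [0,52]×[0,17]: [(0, 0) (52, 0) (52, 17) (0, 17)]
2. ⊥bis P3·P0 via (37.45,13.105): [(35.0752, 0) (52, 0) (52, 17) (38.1558, 17)]  |A|=261.5365
3. ⊥bis P3·P1 via (43.7,11.38): [(42.6623, 0) (52, 0) (52, 17) (44.2125, 17)]  |A|=145.5644
4. ⊥bis P3·P2 via (49.2,7.795): [(43.5592, 9.8359) (52, 6.7819) (52, 17) (44.2125, 17)]  |A|=71.0197
5. ⊥bis P3·P4 via (45.67,12.39): [(44.6413, 9.4444) (52, 6.7819) (52, 17) (47.28, 17)]  |A|=55.4272
6. ⊥bis P3·P5 via (27.585,7.03): [(44.6413, 9.4444) (52, 6.7819) (52, 17) (47.28, 17)]  |A|=55.4272
7. ⊥bis P3·P6 via (43.095,8.285): [(44.6413, 9.4444) (52, 6.7819) (52, 17) (47.28, 17)]  |A|=55.4272
8. ⊥bis P3·P7 via (30.615,12.895): [(44.6413, 9.4444) (52, 6.7819) (52, 17) (47.28, 17)]  |A|=55.4272
9. canonical 4-gon: [(44.6413, 9.4444) (52, 6.7819) (52, 17) (47.28, 17)]
10. shoelace: 55.4272

Area of P3's cell: 55.4272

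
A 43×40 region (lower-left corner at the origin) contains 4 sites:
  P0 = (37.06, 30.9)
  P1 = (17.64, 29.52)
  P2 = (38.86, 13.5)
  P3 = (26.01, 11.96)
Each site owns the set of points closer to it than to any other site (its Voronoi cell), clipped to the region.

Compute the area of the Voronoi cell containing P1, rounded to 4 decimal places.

Area of P1's cell: 631.2086

1. box [0,43]×[0,40]: [(0, 0) (43, 0) (43, 40) (0, 40)]
2. ⊥bis P1·P0 via (27.35,30.21): [(0, 0) (29.4967, 0) (26.6543, 40) (0, 40)]  |A|=1123.0212
3. ⊥bis P1·P2 via (28.25,21.51): [(0, 0) (12.0111, 0) (27.9925, 21.1689) (26.6543, 40) (0, 40)]  |A|=937.9451
4. ⊥bis P1·P3 via (21.825,20.74): [(0, 10.3371) (27.8199, 23.5975) (26.6543, 40) (0, 40)]  |A|=631.2086
5. canonical 4-gon: [(0, 10.3371) (27.8199, 23.5975) (26.6543, 40) (0, 40)]
6. shoelace: 631.2086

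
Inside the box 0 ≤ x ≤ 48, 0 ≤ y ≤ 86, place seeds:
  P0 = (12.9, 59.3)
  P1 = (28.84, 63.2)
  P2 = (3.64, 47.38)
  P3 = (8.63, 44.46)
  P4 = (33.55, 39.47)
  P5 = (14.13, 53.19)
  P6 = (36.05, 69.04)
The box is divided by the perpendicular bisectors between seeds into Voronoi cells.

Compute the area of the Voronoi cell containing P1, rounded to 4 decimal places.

Area of P1's cell: 370.5305

1. box [0,48]×[0,86]: [(0, 0) (48, 0) (48, 86) (0, 86)]
2. ⊥bis P1·P0 via (20.87,61.25): [(35.8559, 0) (48, 0) (48, 86) (14.8145, 86)]  |A|=1949.1744
3. ⊥bis P1·P2 via (16.24,55.29): [(26.2164, 39.3984) (48, 4.6988) (48, 86) (14.8145, 86)]  |A|=1658.7657
4. ⊥bis P1·P3 via (18.735,53.83): [(24.1014, 48.0426) (48, 22.2694) (48, 86) (14.8145, 86)]  |A|=1391.3531
5. ⊥bis P1·P4 via (31.195,51.335): [(23.6617, 49.8398) (48, 54.6705) (48, 86) (14.8145, 86)]  |A|=981.2511
6. ⊥bis P1·P5 via (21.485,58.195): [(21.6918, 57.8911) (26.7531, 50.4534) (48, 54.6705) (48, 86) (14.8145, 86)]  |A|=968.2019
7. ⊥bis P1·P6 via (32.445,66.12): [(21.6918, 57.8911) (26.7531, 50.4534) (42.5889, 53.5965) (16.3425, 86) (14.8145, 86)]  |A|=370.5305
8. canonical 5-gon: [(21.6918, 57.8911) (26.7531, 50.4534) (42.5889, 53.5965) (16.3425, 86) (14.8145, 86)]
9. shoelace: 370.5305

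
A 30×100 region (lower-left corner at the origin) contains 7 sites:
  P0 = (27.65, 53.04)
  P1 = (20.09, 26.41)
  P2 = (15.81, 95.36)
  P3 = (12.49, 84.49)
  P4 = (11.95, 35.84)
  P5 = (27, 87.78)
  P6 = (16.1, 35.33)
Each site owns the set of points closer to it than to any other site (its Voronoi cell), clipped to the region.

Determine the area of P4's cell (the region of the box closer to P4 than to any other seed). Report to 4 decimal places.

1. box [0,30]×[0,100]: [(0, 0) (30, 0) (30, 100) (0, 100)]
2. ⊥bis P4·P0 via (19.8,44.44): [(0, 62.5133) (0, 0) (30, 0) (30, 35.1295)]  |A|=1464.6419
3. ⊥bis P4·P1 via (16.02,31.125): [(25.46, 39.2736) (0, 62.5133) (0, 17.2965)]  |A|=575.609
4. ⊥bis P4·P2 via (13.88,65.6): [(25.46, 39.2736) (0, 62.5133) (0, 17.2965)]  |A|=575.609
5. ⊥bis P4·P3 via (12.22,60.165): [(25.46, 39.2736) (2.4539, 60.2734) (0, 60.3006) (0, 17.2965)]  |A|=572.8943
6. ⊥bis P4·P5 via (19.475,61.81): [(25.46, 39.2736) (2.4539, 60.2734) (0, 60.3006) (0, 17.2965)]  |A|=572.8943
7. ⊥bis P4·P6 via (14.025,35.585): [(13.1751, 28.6693) (15.5859, 48.2866) (2.4539, 60.2734) (0, 60.3006) (0, 17.2965)]  |A|=465.1789
8. canonical 5-gon: [(13.1751, 28.6693) (15.5859, 48.2866) (2.4539, 60.2734) (0, 60.3006) (0, 17.2965)]
9. shoelace: 465.1789

Area of P4's cell: 465.1789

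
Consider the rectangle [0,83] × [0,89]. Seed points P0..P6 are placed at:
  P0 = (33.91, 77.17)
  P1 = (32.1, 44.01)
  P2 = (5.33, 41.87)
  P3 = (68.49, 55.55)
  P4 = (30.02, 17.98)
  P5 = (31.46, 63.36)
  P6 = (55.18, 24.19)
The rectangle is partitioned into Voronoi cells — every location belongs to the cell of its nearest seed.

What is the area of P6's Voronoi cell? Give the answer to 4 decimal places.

1. box [0,83]×[0,89]: [(0, 0) (83, 0) (83, 89) (0, 89)]
2. ⊥bis P6·P0 via (44.545,50.68): [(0, 32.7964) (0, 0) (83, 0) (83, 66.1186)]  |A|=4104.9739
3. ⊥bis P6·P1 via (43.64,34.1): [(64.8936, 58.8494) (14.3566, 0) (83, 0) (83, 66.1186)]  |A|=2618.3979
4. ⊥bis P6·P2 via (30.255,33.03): [(64.8936, 58.8494) (21.4841, 8.2999) (18.5404, 0) (83, 0) (83, 66.1186)]  |A|=2601.0349
5. ⊥bis P6·P3 via (61.835,39.87): [(52.1316, 43.9884) (21.4841, 8.2999) (18.5404, 0) (83, 0) (83, 30.887)]  |A|=1969.109
6. ⊥bis P6·P4 via (42.6,21.085): [(52.1316, 43.9884) (40.337, 30.2537) (47.8042, 0) (83, 0) (83, 30.887)]  |A|=1480.5144
7. ⊥bis P6·P5 via (43.32,43.775): [(52.1316, 43.9884) (40.337, 30.2537) (47.8042, 0) (83, 0) (83, 30.887)]  |A|=1480.5144
8. canonical 5-gon: [(52.1316, 43.9884) (40.337, 30.2537) (47.8042, 0) (83, 0) (83, 30.887)]
9. shoelace: 1480.5144

Area of P6's cell: 1480.5144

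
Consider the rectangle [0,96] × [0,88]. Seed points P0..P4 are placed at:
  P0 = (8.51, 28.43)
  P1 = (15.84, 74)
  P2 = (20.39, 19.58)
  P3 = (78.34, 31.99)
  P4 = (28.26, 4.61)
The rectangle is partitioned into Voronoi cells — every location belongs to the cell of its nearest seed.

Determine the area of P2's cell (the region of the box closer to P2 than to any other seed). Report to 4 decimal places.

Area of P2's cell: 1014.5019

1. box [0,96]×[0,88]: [(0, 0) (96, 0) (96, 88) (0, 88)]
2. ⊥bis P2·P0 via (14.45,24.005): [(0, 4.6077) (0, 0) (96, 0) (96, 88) (62.123, 88)]  |A|=5857.7087
3. ⊥bis P2·P1 via (18.115,46.79): [(32.3077, 47.9766) (0, 4.6077) (0, 0) (96, 0) (96, 53.3019)]  |A|=4074.7716
4. ⊥bis P2·P3 via (49.365,25.785): [(44.3962, 48.9873) (32.3077, 47.9766) (0, 4.6077) (0, 0) (54.8869, 0)]  |A|=1692.4703
5. ⊥bis P2·P4 via (24.325,12.095): [(49.4662, 25.3122) (44.3962, 48.9873) (32.3077, 47.9766) (0, 4.6077) (0, 0) (1.3184, 0)]  |A|=1014.5019
6. canonical 6-gon: [(49.4662, 25.3122) (44.3962, 48.9873) (32.3077, 47.9766) (0, 4.6077) (0, 0) (1.3184, 0)]
7. shoelace: 1014.5019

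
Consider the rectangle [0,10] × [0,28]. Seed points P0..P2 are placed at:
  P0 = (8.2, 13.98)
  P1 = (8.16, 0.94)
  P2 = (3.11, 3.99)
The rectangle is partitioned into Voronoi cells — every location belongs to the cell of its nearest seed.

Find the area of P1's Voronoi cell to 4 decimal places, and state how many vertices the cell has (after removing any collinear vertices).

1. box [0,10]×[0,28]: [(0, 0) (10, 0) (10, 28) (0, 28)]
2. ⊥bis P1·P0 via (8.18,7.46): [(0, 7.4851) (0, 0) (10, 0) (10, 7.4544)]  |A|=74.6975
3. ⊥bis P1·P2 via (5.635,2.465): [(8.6509, 7.4586) (4.1462, 0) (10, 0) (10, 7.4544)]  |A|=26.8586
4. canonical 4-gon: [(8.6509, 7.4586) (4.1462, 0) (10, 0) (10, 7.4544)]
5. shoelace: 26.8586

Area of P1's cell: 26.8586 (4 vertices)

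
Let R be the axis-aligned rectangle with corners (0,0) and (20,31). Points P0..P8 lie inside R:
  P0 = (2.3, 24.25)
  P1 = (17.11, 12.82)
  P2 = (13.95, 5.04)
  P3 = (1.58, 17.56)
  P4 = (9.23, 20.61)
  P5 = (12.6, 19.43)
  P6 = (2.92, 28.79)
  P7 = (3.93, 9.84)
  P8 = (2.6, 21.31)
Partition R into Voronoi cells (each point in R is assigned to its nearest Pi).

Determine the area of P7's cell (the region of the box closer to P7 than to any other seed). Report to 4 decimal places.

Area of P7's cell: 118.9052

1. box [0,20]×[0,31]: [(0, 0) (20, 0) (20, 31) (0, 31)]
2. ⊥bis P7·P0 via (3.115,17.045): [(0, 16.6926) (0, 0) (20, 0) (20, 18.955)]  |A|=356.4761
3. ⊥bis P7·P1 via (10.52,11.33): [(9.0754, 17.7192) (0, 16.6926) (0, 0) (13.0817, 0)]  |A|=191.6451
4. ⊥bis P7·P2 via (8.94,7.44): [(10.6109, 10.928) (9.0754, 17.7192) (0, 16.6926) (0, 0) (5.3759, 0)]  |A|=149.5407
5. ⊥bis P7·P3 via (2.755,13.7): [(10.6109, 10.928) (9.5186, 15.7589) (0, 12.8614) (0, 0) (5.3759, 0)]  |A|=122.1835
6. ⊥bis P7·P4 via (6.58,15.225): [(10.6109, 10.928) (10.0224, 13.531) (7.0328, 15.0022) (0, 12.8614) (0, 0) (5.3759, 0)]  |A|=119.2238
7. ⊥bis P7·P5 via (8.265,14.635): [(10.6109, 10.928) (10.1601, 12.9217) (8.8456, 14.1101) (7.0328, 15.0022) (0, 12.8614) (0, 0) (5.3759, 0)]  |A|=118.9052
8. ⊥bis P7·P6 via (3.425,19.315): [(10.6109, 10.928) (10.1601, 12.9217) (8.8456, 14.1101) (7.0328, 15.0022) (0, 12.8614) (0, 0) (5.3759, 0)]  |A|=118.9052
9. ⊥bis P7·P8 via (3.265,15.575): [(10.6109, 10.928) (10.1601, 12.9217) (8.8456, 14.1101) (7.0328, 15.0022) (0, 12.8614) (0, 0) (5.3759, 0)]  |A|=118.9052
10. canonical 7-gon: [(10.6109, 10.928) (10.1601, 12.9217) (8.8456, 14.1101) (7.0328, 15.0022) (0, 12.8614) (0, 0) (5.3759, 0)]
11. shoelace: 118.9052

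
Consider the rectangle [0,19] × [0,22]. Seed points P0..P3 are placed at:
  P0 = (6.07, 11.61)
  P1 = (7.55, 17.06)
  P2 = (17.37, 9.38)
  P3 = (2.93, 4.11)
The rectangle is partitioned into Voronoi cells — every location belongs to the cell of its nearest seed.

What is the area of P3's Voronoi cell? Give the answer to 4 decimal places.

Area of P3's cell: 85.3007

1. box [0,19]×[0,22]: [(0, 0) (19, 0) (19, 22) (0, 22)]
2. ⊥bis P3·P0 via (4.5,7.86): [(0, 9.744) (0, 0) (19, 0) (19, 1.7893)]  |A|=109.5667
3. ⊥bis P3·P1 via (5.24,10.585): [(0, 9.744) (0, 0) (19, 0) (19, 1.7893)]  |A|=109.5667
4. ⊥bis P3·P2 via (10.15,6.745): [(10.6887, 5.269) (0, 9.744) (0, 0) (12.6116, 0)]  |A|=85.3007
5. canonical 4-gon: [(10.6887, 5.269) (0, 9.744) (0, 0) (12.6116, 0)]
6. shoelace: 85.3007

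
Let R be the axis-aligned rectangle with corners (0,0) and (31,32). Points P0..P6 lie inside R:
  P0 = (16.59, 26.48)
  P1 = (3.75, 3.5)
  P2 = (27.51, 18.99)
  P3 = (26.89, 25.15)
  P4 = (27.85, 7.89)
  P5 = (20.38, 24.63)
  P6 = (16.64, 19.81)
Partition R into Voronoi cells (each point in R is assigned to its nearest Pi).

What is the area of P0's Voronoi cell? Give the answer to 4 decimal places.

Area of P0's cell: 173.4379

1. box [0,31]×[0,32]: [(0, 0) (31, 0) (31, 32) (0, 32)]
2. ⊥bis P0·P1 via (10.17,14.99): [(0, 20.6725) (31, 3.3513) (31, 32) (0, 32)]  |A|=619.6317
3. ⊥bis P0·P2 via (22.05,22.735): [(0, 20.6725) (14.9181, 12.337) (28.4048, 32) (0, 32)]  |A|=363.7542
4. ⊥bis P0·P3 via (21.74,25.815): [(0, 20.6725) (14.9181, 12.337) (21.1782, 21.4639) (22.5386, 32) (0, 32)]  |A|=332.8508
5. ⊥bis P0·P4 via (22.22,17.185): [(0, 20.6725) (14.5529, 12.541) (15.4169, 13.0644) (21.1782, 21.4639) (22.5386, 32) (0, 32)]  |A|=332.6671
6. ⊥bis P0·P5 via (18.485,25.555): [(0, 20.6725) (12.6512, 13.6036) (21.631, 32) (0, 32)]  |A|=270.6194
7. ⊥bis P0·P6 via (16.615,23.145): [(0, 23.0204) (17.3112, 23.1502) (21.631, 32) (0, 32)]  |A|=173.4379
8. canonical 4-gon: [(0, 23.0204) (17.3112, 23.1502) (21.631, 32) (0, 32)]
9. shoelace: 173.4379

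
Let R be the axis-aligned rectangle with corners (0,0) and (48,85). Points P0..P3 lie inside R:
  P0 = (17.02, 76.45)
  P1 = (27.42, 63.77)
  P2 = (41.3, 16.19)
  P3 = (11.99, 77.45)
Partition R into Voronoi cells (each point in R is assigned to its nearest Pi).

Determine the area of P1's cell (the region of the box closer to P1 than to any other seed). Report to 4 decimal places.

Area of P1's cell: 1617.6194

1. box [0,48]×[0,85]: [(0, 0) (48, 0) (48, 85) (0, 85)]
2. ⊥bis P1·P0 via (22.22,70.11): [(0, 51.8854) (0, 0) (48, 0) (48, 85) (40.3743, 85)]  |A|=3411.5097
3. ⊥bis P1·P2 via (34.36,39.98): [(0, 51.8854) (0, 29.9565) (48, 43.9591) (48, 85) (40.3743, 85)]  |A|=1637.5359
4. ⊥bis P1·P3 via (19.705,70.61): [(11.3771, 61.2168) (0, 48.3843) (0, 29.9565) (48, 43.9591) (48, 85) (40.3743, 85)]  |A|=1617.6194
5. canonical 6-gon: [(11.3771, 61.2168) (0, 48.3843) (0, 29.9565) (48, 43.9591) (48, 85) (40.3743, 85)]
6. shoelace: 1617.6194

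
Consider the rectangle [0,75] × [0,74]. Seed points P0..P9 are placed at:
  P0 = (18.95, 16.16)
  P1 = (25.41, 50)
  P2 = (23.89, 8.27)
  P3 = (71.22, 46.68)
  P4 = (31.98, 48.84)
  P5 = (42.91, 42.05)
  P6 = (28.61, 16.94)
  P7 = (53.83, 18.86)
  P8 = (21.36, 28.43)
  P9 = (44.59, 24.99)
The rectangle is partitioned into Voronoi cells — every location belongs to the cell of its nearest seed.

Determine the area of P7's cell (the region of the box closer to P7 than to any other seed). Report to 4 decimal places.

1. box [0,75]×[0,74]: [(0, 0) (75, 0) (75, 74) (0, 74)]
2. ⊥bis P7·P0 via (36.39,17.51): [(37.7454, 0) (75, 0) (75, 74) (32.0172, 74)]  |A|=2968.7828
3. ⊥bis P7·P1 via (39.62,34.43): [(35.3798, 30.5602) (37.7454, 0) (75, 0) (75, 66.7196)]  |A|=1890.9759
4. ⊥bis P7·P2 via (38.86,13.565): [(35.3798, 30.5602) (36.0889, 21.3994) (43.658, 0) (75, 0) (75, 66.7196)]  |A|=1827.7128
5. ⊥bis P7·P3 via (62.525,32.77): [(47.8513, 41.9424) (35.3798, 30.5602) (36.0889, 21.3994) (43.658, 0) (75, 0) (75, 24.972)]  |A|=1261.0165
6. ⊥bis P7·P4 via (42.905,33.85): [(51.1657, 39.8706) (35.5406, 28.4827) (36.0889, 21.3994) (43.658, 0) (75, 0) (75, 24.972)]  |A|=1212.0889
7. ⊥bis P7·P5 via (48.37,30.455): [(58.5555, 35.2513) (35.8445, 24.5568) (36.0889, 21.3994) (43.658, 0) (75, 0) (75, 24.972)]  |A|=1087.7184
8. ⊥bis P7·P6 via (41.22,17.9): [(58.5555, 35.2513) (40.5447, 26.7701) (42.2878, 3.8739) (43.658, 0) (75, 0) (75, 24.972)]  |A|=1024.3363
9. ⊥bis P7·P8 via (37.595,23.645): [(58.5555, 35.2513) (40.5447, 26.7701) (42.2878, 3.8739) (43.658, 0) (75, 0) (75, 24.972)]  |A|=1024.3363
10. ⊥bis P7·P9 via (49.21,21.925): [(58.5555, 35.2513) (57.8217, 34.9057) (41.7676, 10.7068) (42.2878, 3.8739) (43.658, 0) (75, 0) (75, 24.972)]  |A|=880.5991
11. canonical 7-gon: [(58.5555, 35.2513) (57.8217, 34.9057) (41.7676, 10.7068) (42.2878, 3.8739) (43.658, 0) (75, 0) (75, 24.972)]
12. shoelace: 880.5991

Area of P7's cell: 880.5991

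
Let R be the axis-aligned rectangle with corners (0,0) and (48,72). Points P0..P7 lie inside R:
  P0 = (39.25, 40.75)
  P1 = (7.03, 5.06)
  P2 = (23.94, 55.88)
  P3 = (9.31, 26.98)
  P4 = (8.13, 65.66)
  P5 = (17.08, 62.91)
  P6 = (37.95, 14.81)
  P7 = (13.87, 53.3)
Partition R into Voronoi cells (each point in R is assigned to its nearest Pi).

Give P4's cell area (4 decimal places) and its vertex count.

Area of P4's cell: 191.5037 (4 vertices)

1. box [0,48]×[0,72]: [(0, 0) (48, 0) (48, 72) (0, 72)]
2. ⊥bis P4·P0 via (23.69,53.205): [(0, 23.6091) (38.7345, 72) (0, 72)]  |A|=937.1967
3. ⊥bis P4·P1 via (7.58,35.36): [(0, 35.4976) (9.3798, 35.3273) (38.7345, 72) (0, 72)]  |A|=881.441
4. ⊥bis P4·P2 via (16.035,60.77): [(0, 35.4976) (0.3971, 35.4904) (22.9818, 72) (0, 72)]  |A|=426.7771
5. ⊥bis P4·P3 via (8.72,46.32): [(0, 46.054) (7.0651, 46.2695) (22.9818, 72) (0, 72)]  |A|=387.3219
6. ⊥bis P4·P5 via (12.605,64.285): [(0, 46.054) (7.0651, 46.2695) (7.0739, 46.2838) (14.9755, 72) (0, 72)]  |A|=284.3762
7. ⊥bis P4·P6 via (23.04,40.235): [(0, 46.054) (7.0651, 46.2695) (7.0739, 46.2838) (14.9755, 72) (0, 72)]  |A|=284.3762
8. ⊥bis P4·P7 via (11,59.48): [(0, 54.3716) (11.15, 59.5497) (14.9755, 72) (0, 72)]  |A|=191.5037
9. canonical 4-gon: [(0, 54.3716) (11.15, 59.5497) (14.9755, 72) (0, 72)]
10. shoelace: 191.5037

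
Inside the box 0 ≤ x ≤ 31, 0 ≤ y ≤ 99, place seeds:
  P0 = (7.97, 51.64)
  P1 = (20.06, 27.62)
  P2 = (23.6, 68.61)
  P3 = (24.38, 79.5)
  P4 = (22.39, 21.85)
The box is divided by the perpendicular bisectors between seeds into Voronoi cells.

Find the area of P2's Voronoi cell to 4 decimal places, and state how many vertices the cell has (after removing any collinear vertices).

Area of P2's cell: 441.6643 (5 vertices)

1. box [0,31]×[0,99]: [(0, 0) (31, 0) (31, 99) (0, 99)]
2. ⊥bis P2·P0 via (15.785,60.125): [(0, 74.6636) (31, 46.1114) (31, 99) (0, 99)]  |A|=1196.9876
3. ⊥bis P2·P1 via (21.83,48.115): [(0, 74.6636) (29.5484, 47.4484) (31, 47.3231) (31, 99) (0, 99)]  |A|=1196.1082
4. ⊥bis P2·P3 via (23.99,74.055): [(0, 75.7733) (0, 74.6636) (29.5484, 47.4484) (31, 47.3231) (31, 73.5529)]  |A|=441.6643
5. ⊥bis P2·P4 via (22.995,45.23): [(0, 75.7733) (0, 74.6636) (29.5484, 47.4484) (31, 47.3231) (31, 73.5529)]  |A|=441.6643
6. canonical 5-gon: [(0, 75.7733) (0, 74.6636) (29.5484, 47.4484) (31, 47.3231) (31, 73.5529)]
7. shoelace: 441.6643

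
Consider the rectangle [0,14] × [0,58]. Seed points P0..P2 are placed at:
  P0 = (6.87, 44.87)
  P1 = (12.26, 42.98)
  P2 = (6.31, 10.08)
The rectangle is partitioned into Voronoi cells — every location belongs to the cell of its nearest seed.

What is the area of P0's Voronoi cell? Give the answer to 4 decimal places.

Area of P0's cell: 278.6170

1. box [0,14]×[0,58]: [(0, 0) (14, 0) (14, 58) (0, 58)]
2. ⊥bis P0·P1 via (9.565,43.925): [(0, 16.647) (14, 56.573) (14, 58) (0, 58)]  |A|=299.46
3. ⊥bis P0·P2 via (6.59,27.475): [(0, 27.5811) (3.8125, 27.5197) (14, 56.573) (14, 58) (0, 58)]  |A|=278.617
4. canonical 5-gon: [(0, 27.5811) (3.8125, 27.5197) (14, 56.573) (14, 58) (0, 58)]
5. shoelace: 278.617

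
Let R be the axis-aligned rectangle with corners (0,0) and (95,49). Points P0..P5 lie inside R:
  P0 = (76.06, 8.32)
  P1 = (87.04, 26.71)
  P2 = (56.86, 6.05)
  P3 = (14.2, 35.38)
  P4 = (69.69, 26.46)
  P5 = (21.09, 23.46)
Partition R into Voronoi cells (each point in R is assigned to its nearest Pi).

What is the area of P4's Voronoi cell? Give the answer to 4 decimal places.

Area of P4's cell: 982.8193

1. box [0,95]×[0,49]: [(0, 0) (95, 0) (95, 49) (0, 49)]
2. ⊥bis P4·P0 via (72.875,17.39): [(0, 0) (23.3531, 0) (95, 25.1594) (95, 49) (0, 49)]  |A|=3753.7046
3. ⊥bis P4·P1 via (78.365,26.585): [(0, 0) (23.3531, 0) (78.4692, 19.3544) (78.042, 49) (0, 49)]  |A|=3305.2876
4. ⊥bis P4·P2 via (63.275,16.255): [(65.5573, 14.8203) (78.4692, 19.3544) (78.042, 49) (11.1842, 49)]  |A|=1334.9485
5. ⊥bis P4·P3 via (41.945,30.92): [(41.7615, 29.7787) (65.5573, 14.8203) (78.4692, 19.3544) (78.042, 49) (44.8514, 49)]  |A|=1011.3842
6. ⊥bis P4·P5 via (45.39,24.96): [(44.1683, 44.751) (45.227, 27.6002) (65.5573, 14.8203) (78.4692, 19.3544) (78.042, 49) (44.8514, 49)]  |A|=982.8193
7. canonical 6-gon: [(44.1683, 44.751) (45.227, 27.6002) (65.5573, 14.8203) (78.4692, 19.3544) (78.042, 49) (44.8514, 49)]
8. shoelace: 982.8193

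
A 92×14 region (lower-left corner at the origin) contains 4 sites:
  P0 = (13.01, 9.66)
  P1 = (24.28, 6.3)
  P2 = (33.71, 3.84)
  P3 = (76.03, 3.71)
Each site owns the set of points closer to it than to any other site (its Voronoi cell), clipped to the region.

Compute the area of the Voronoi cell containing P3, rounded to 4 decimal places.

Area of P3's cell: 519.6813

1. box [0,92]×[0,14]: [(0, 0) (92, 0) (92, 14) (0, 14)]
2. ⊥bis P3·P0 via (44.52,6.685): [(43.8888, 0) (92, 0) (92, 14) (45.2106, 14)]  |A|=664.3036
3. ⊥bis P3·P1 via (50.155,5.005): [(49.9045, 0) (92, 0) (92, 14) (50.6052, 14)]  |A|=584.4322
4. ⊥bis P3·P2 via (54.87,3.775): [(54.8584, 0) (92, 0) (92, 14) (54.9014, 14)]  |A|=519.6813
5. canonical 4-gon: [(54.8584, 0) (92, 0) (92, 14) (54.9014, 14)]
6. shoelace: 519.6813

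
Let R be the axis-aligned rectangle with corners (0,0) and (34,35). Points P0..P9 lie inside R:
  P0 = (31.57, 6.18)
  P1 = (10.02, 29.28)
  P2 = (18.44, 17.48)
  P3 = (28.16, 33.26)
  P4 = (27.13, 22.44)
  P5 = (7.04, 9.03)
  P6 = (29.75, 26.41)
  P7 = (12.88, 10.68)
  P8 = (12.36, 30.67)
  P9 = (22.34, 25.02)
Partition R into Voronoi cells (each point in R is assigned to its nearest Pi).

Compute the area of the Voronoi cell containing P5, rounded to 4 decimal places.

Area of P5's cell: 197.5293

1. box [0,34]×[0,35]: [(0, 0) (34, 0) (34, 35) (0, 35)]
2. ⊥bis P5·P0 via (19.305,7.605): [(0, 0) (18.4214, 0) (22.4879, 35) (0, 35)]  |A|=715.9125
3. ⊥bis P5·P1 via (8.53,19.155): [(0, 20.4103) (0, 0) (18.4214, 0) (20.4432, 17.4018)]  |A|=368.9094
4. ⊥bis P5·P2 via (12.74,13.255): [(8.3468, 19.182) (0, 20.4103) (0, 0) (18.4214, 0) (18.9829, 4.8326)]  |A|=291.5881
5. ⊥bis P5·P3 via (17.6,21.145): [(8.3468, 19.182) (0, 20.4103) (0, 0) (18.4214, 0) (18.9829, 4.8326)]  |A|=291.5881
6. ⊥bis P5·P4 via (17.085,15.735): [(8.3468, 19.182) (0, 20.4103) (0, 0) (18.4214, 0) (18.9829, 4.8326)]  |A|=291.5881
7. ⊥bis P5·P6 via (18.395,17.72): [(8.3468, 19.182) (0, 20.4103) (0, 0) (18.4214, 0) (18.9829, 4.8326)]  |A|=291.5881
8. ⊥bis P5·P7 via (9.96,9.855): [(7.2805, 19.3389) (0, 20.4103) (0, 0) (12.7444, 0)]  |A|=197.5293
9. ⊥bis P5·P8 via (9.7,19.85): [(7.2805, 19.3389) (0, 20.4103) (0, 0) (12.7444, 0)]  |A|=197.5293
10. ⊥bis P5·P9 via (14.69,17.025): [(7.2805, 19.3389) (0, 20.4103) (0, 0) (12.7444, 0)]  |A|=197.5293
11. canonical 4-gon: [(7.2805, 19.3389) (0, 20.4103) (0, 0) (12.7444, 0)]
12. shoelace: 197.5293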